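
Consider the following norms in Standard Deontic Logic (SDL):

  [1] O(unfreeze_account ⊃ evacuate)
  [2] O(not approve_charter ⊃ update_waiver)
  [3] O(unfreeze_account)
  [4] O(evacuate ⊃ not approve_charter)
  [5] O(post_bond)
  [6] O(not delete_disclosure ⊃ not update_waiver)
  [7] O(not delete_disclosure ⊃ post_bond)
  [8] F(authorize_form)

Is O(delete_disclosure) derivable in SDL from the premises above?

From premise 3 we have O(unfreeze_account).
With premise 1, O(unfreeze_account ⊃ evacuate), the K-axiom yields O(evacuate).
Applying K to premise 4 (O(evacuate ⊃ not approve_charter)) and O(evacuate) yields O(not approve_charter).
With premise 2, O(not approve_charter ⊃ update_waiver), the K-axiom yields O(update_waiver).
Premise 6, O(not delete_disclosure ⊃ not update_waiver), contraposes to O(update_waiver ⊃ delete_disclosure); with O(update_waiver) we get O(delete_disclosure).
Premises 5, 7, 8 do not contribute to this derivation.
So O(delete_disclosure) follows.

Yes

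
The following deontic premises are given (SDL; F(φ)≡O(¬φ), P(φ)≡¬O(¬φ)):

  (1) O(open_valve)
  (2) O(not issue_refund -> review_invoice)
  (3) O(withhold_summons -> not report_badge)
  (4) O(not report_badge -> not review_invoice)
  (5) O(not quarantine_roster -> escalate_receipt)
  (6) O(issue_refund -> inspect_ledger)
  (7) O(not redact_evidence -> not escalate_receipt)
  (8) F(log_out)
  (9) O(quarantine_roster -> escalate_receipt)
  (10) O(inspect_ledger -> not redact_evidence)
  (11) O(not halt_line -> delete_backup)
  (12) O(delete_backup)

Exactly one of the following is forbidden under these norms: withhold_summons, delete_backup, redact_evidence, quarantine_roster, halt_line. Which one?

withhold_summons

Premises 5 and 9 cover both cases: O(not quarantine_roster -> escalate_receipt) and O(quarantine_roster -> escalate_receipt). Since not quarantine_roster ∨ quarantine_roster is a tautology, O(escalate_receipt) follows.
Premise 7 is O(not redact_evidence -> not escalate_receipt); contrapositively O(escalate_receipt -> redact_evidence). Since O(escalate_receipt) holds, K gives O(redact_evidence).
Premise 10, O(inspect_ledger -> not redact_evidence), contraposes to O(redact_evidence -> not inspect_ledger); with O(redact_evidence) we get O(not inspect_ledger).
Premise 6 is O(issue_refund -> inspect_ledger); contrapositively O(not inspect_ledger -> not issue_refund). Since O(not inspect_ledger) holds, K gives O(not issue_refund).
Applying K to premise 2 (O(not issue_refund -> review_invoice)) and O(not issue_refund) yields O(review_invoice).
Premise 4, O(not report_badge -> not review_invoice), contraposes to O(review_invoice -> report_badge); with O(review_invoice) we get O(report_badge).
Premise 3, O(withhold_summons -> not report_badge), contraposes to O(report_badge -> not withhold_summons); with O(report_badge) we get O(not withhold_summons).
So O(not withhold_summons) holds, i.e. withhold_summons is forbidden. None of the other listed options is forbidden under the premises.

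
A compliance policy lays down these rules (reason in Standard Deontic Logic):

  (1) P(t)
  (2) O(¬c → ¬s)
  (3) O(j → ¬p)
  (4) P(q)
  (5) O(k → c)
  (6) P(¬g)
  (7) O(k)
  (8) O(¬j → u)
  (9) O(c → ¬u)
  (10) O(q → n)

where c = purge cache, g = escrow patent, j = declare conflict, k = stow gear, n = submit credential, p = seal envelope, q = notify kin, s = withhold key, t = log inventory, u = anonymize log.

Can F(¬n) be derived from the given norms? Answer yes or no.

No

Premise 10 is O(q → n), but O(q) is not derivable from the premises (the permission P(q) asserts only ¬O(¬q), not O(q)), so it does not yield O(n).
No other premise forces O(n). An ideal world satisfying every premise can still have ¬n true, so F(¬n) is not derivable.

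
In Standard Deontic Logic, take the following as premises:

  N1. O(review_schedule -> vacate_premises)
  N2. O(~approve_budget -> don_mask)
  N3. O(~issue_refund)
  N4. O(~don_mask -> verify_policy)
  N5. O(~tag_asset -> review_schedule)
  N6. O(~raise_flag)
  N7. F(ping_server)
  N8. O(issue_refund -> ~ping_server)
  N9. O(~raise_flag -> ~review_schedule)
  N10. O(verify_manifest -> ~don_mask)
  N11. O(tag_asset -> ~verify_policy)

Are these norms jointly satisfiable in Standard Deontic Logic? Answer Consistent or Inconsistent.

Consistent

Premise 8 is O(issue_refund -> ~ping_server); even if O(~ping_server) held, inferring O(issue_refund) would be affirming the consequent — invalid.
So O(issue_refund) is not derivable, and the apparent clash with O(~issue_refund) does not arise.
A world satisfying every obligation exists (e.g. approve_budget=false, don_mask=true, issue_refund=false, ping_server=false, raise_flag=false, review_schedule=false, tag_asset=true, vacate_premises=false, verify_manifest=false, verify_policy=false); no atom is both obligatory and forbidden, so the set is consistent.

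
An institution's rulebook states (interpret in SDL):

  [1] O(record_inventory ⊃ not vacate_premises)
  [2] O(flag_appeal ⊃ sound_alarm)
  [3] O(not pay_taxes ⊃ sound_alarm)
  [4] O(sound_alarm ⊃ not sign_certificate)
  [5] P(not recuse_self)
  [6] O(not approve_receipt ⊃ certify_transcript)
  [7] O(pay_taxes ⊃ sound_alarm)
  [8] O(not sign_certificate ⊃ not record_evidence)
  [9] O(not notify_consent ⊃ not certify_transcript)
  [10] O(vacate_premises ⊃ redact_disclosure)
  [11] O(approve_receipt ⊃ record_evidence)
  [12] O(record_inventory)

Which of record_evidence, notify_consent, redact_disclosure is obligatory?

notify_consent

Premises 3 and 7 are O(not pay_taxes ⊃ sound_alarm) and O(pay_taxes ⊃ sound_alarm); every ideal world satisfies not pay_taxes or pay_taxes, so in either case sound_alarm holds — hence O(sound_alarm).
Premise 4 is O(sound_alarm ⊃ not sign_certificate); since O(sound_alarm), deontic closure gives O(not sign_certificate).
Premise 8 is O(not sign_certificate ⊃ not record_evidence); since O(not sign_certificate), deontic closure gives O(not record_evidence).
Premise 11, O(approve_receipt ⊃ record_evidence), contraposes to O(not record_evidence ⊃ not approve_receipt); with O(not record_evidence) we get O(not approve_receipt).
Applying K to premise 6 (O(not approve_receipt ⊃ certify_transcript)) and O(not approve_receipt) yields O(certify_transcript).
The contrapositive of premise 9 (O(not notify_consent ⊃ not certify_transcript)) is O(certify_transcript ⊃ notify_consent), and O(certify_transcript) is already established, so O(notify_consent).
So O(notify_consent) holds — notify_consent is obligatory. None of the other listed options is made obligatory by any chain of premises.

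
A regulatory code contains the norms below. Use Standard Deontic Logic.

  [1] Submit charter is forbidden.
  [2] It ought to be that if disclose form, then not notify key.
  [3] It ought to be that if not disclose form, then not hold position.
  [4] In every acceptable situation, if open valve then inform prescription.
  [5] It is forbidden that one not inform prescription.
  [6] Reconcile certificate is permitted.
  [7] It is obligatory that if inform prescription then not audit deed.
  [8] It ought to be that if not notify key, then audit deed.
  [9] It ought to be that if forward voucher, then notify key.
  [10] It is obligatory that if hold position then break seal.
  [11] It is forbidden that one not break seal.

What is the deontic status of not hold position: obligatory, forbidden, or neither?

F(¬inform_prescription) at premise 5 means O(inform_prescription).
Applying K to premise 7 (O(inform_prescription → ¬audit_deed)) and O(inform_prescription) yields O(¬audit_deed).
Premise 8 is O(¬notify_key → audit_deed); contrapositively O(¬audit_deed → notify_key). Since O(¬audit_deed) holds, K gives O(notify_key).
The contrapositive of premise 2 (O(disclose_form → ¬notify_key)) is O(notify_key → ¬disclose_form), and O(notify_key) is already established, so O(¬disclose_form).
Premise 3 is O(¬disclose_form → ¬hold_position); since O(¬disclose_form), deontic closure gives O(¬hold_position).
Premises 1, 4, 6, 9, 10, 11 do not contribute to this derivation.
Hence ¬hold_position is obligatory.

Obligatory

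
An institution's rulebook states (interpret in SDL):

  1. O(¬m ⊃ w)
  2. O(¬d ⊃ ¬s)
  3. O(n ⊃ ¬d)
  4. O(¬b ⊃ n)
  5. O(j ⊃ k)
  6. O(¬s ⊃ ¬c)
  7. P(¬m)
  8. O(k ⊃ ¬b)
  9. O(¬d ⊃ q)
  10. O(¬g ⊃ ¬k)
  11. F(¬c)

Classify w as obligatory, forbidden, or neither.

Premise 1 is O(¬m ⊃ w), but O(¬m) is not derivable from the premises (the permission P(¬m) asserts only ¬O(m), not O(¬m)), so it does not yield O(w).
No premise or chain of K-axiom applications forces O(w), and none forces O(¬w). So w is neither obligatory nor forbidden under these norms.

Neither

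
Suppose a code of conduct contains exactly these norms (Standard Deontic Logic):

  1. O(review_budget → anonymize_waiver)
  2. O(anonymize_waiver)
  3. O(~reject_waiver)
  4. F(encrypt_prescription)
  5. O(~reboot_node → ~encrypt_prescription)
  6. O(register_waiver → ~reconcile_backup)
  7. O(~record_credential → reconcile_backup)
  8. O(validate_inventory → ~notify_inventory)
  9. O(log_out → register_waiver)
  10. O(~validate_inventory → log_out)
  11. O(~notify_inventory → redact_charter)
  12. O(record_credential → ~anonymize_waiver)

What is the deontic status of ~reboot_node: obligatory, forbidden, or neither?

Neither

Premise 5 is O(~reboot_node → ~encrypt_prescription); even if O(~encrypt_prescription) held, inferring O(~reboot_node) would be affirming the consequent — invalid.
No premise or chain of K-axiom applications forces O(~reboot_node), and none forces O(reboot_node). So ~reboot_node is neither obligatory nor forbidden under these norms.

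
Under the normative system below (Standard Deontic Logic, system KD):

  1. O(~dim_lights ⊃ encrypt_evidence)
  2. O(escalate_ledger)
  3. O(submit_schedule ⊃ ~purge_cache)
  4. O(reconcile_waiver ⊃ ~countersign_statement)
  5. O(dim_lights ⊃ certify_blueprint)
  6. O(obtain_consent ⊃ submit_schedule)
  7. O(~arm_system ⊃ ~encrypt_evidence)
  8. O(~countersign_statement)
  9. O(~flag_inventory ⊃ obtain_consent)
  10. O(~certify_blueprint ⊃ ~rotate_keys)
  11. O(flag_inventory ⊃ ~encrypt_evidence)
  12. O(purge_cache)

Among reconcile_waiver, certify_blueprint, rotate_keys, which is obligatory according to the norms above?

Premise 12 states O(purge_cache) outright.
Premise 3 is O(submit_schedule ⊃ ~purge_cache); contrapositively O(purge_cache ⊃ ~submit_schedule). Since O(purge_cache) holds, K gives O(~submit_schedule).
Premise 6, O(obtain_consent ⊃ submit_schedule), contraposes to O(~submit_schedule ⊃ ~obtain_consent); with O(~submit_schedule) we get O(~obtain_consent).
Premise 9 is O(~flag_inventory ⊃ obtain_consent); contrapositively O(~obtain_consent ⊃ flag_inventory). Since O(~obtain_consent) holds, K gives O(flag_inventory).
Premise 11 is O(flag_inventory ⊃ ~encrypt_evidence); since O(flag_inventory), deontic closure gives O(~encrypt_evidence).
Premise 1 is O(~dim_lights ⊃ encrypt_evidence); contrapositively O(~encrypt_evidence ⊃ dim_lights). Since O(~encrypt_evidence) holds, K gives O(dim_lights).
From O(dim_lights) and premise 5, O(dim_lights ⊃ certify_blueprint), we obtain O(certify_blueprint).
So O(certify_blueprint) holds — certify_blueprint is obligatory. None of the other listed options is made obligatory by any chain of premises.

certify_blueprint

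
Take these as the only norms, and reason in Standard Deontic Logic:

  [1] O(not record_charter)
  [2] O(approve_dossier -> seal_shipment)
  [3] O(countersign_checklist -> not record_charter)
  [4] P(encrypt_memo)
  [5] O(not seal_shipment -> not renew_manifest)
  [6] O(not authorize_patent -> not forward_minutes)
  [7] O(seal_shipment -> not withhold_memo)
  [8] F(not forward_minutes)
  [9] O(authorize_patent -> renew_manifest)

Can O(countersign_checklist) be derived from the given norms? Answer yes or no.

Premise 3 is O(countersign_checklist -> not record_charter); even if O(not record_charter) held, inferring O(countersign_checklist) would be affirming the consequent — invalid.
No other premise forces O(countersign_checklist). An ideal world satisfying every premise can still have countersign_checklist false, so O(countersign_checklist) is not derivable.

No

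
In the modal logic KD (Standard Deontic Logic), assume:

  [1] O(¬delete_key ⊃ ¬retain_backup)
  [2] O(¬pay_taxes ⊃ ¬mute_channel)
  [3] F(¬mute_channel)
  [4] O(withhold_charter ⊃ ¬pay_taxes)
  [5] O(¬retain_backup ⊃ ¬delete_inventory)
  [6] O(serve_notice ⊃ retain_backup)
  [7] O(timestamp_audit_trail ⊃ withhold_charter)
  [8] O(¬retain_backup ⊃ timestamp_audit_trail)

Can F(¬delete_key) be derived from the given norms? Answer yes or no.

F(¬mute_channel) at premise 3 means O(mute_channel).
The contrapositive of premise 2 (O(¬pay_taxes ⊃ ¬mute_channel)) is O(mute_channel ⊃ pay_taxes), and O(mute_channel) is already established, so O(pay_taxes).
Premise 4, O(withhold_charter ⊃ ¬pay_taxes), contraposes to O(pay_taxes ⊃ ¬withhold_charter); with O(pay_taxes) we get O(¬withhold_charter).
Premise 7, O(timestamp_audit_trail ⊃ withhold_charter), contraposes to O(¬withhold_charter ⊃ ¬timestamp_audit_trail); with O(¬withhold_charter) we get O(¬timestamp_audit_trail).
Premise 8, O(¬retain_backup ⊃ timestamp_audit_trail), contraposes to O(¬timestamp_audit_trail ⊃ retain_backup); with O(¬timestamp_audit_trail) we get O(retain_backup).
Premise 1 is O(¬delete_key ⊃ ¬retain_backup); contrapositively O(retain_backup ⊃ delete_key). Since O(retain_backup) holds, K gives O(delete_key).
Premises 5, 6 do not contribute to this derivation.
So O(delete_key) holds, i.e. F(¬delete_key). The claim follows.

Yes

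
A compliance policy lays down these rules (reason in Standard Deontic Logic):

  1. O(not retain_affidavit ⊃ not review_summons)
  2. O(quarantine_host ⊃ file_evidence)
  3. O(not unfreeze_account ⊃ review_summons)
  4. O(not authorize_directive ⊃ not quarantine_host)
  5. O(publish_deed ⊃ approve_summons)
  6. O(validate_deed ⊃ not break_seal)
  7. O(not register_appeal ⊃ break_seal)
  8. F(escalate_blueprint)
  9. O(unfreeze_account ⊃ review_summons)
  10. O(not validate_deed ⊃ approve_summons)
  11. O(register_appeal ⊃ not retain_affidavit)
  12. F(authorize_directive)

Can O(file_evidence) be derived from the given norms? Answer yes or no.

Premise 2 is O(quarantine_host ⊃ file_evidence), but O(quarantine_host) is not derivable from the premises, so it does not yield O(file_evidence).
No other premise forces O(file_evidence). An ideal world satisfying every premise can still have file_evidence false, so O(file_evidence) is not derivable.

No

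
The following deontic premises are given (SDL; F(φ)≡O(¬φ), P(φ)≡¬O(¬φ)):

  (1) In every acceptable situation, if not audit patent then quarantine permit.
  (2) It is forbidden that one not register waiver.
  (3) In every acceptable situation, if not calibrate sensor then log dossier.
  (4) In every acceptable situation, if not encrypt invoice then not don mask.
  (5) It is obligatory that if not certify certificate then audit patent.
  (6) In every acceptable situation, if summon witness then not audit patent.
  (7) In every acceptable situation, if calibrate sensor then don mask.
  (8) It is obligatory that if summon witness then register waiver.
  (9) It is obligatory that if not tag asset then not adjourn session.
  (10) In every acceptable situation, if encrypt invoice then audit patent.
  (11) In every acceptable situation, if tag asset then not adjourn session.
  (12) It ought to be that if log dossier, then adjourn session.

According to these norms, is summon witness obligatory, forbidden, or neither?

Premises 11 and 9 cover both cases: O(tag_asset → ¬adjourn_session) and O(¬tag_asset → ¬adjourn_session). Since tag_asset ∨ ¬tag_asset is a tautology, O(¬adjourn_session) follows.
Premise 12, O(log_dossier → adjourn_session), contraposes to O(¬adjourn_session → ¬log_dossier); with O(¬adjourn_session) we get O(¬log_dossier).
Premise 3 is O(¬calibrate_sensor → log_dossier); contrapositively O(¬log_dossier → calibrate_sensor). Since O(¬log_dossier) holds, K gives O(calibrate_sensor).
Applying K to premise 7 (O(calibrate_sensor → don_mask)) and O(calibrate_sensor) yields O(don_mask).
Premise 4, O(¬encrypt_invoice → ¬don_mask), contraposes to O(don_mask → encrypt_invoice); with O(don_mask) we get O(encrypt_invoice).
Premise 10 is O(encrypt_invoice → audit_patent); since O(encrypt_invoice), deontic closure gives O(audit_patent).
Premise 6 is O(summon_witness → ¬audit_patent); contrapositively O(audit_patent → ¬summon_witness). Since O(audit_patent) holds, K gives O(¬summon_witness).
Premises 1, 2, 5, 8 do not contribute to this derivation.
Thus O(¬summon_witness), which is F(summon_witness): summon_witness is forbidden.

Forbidden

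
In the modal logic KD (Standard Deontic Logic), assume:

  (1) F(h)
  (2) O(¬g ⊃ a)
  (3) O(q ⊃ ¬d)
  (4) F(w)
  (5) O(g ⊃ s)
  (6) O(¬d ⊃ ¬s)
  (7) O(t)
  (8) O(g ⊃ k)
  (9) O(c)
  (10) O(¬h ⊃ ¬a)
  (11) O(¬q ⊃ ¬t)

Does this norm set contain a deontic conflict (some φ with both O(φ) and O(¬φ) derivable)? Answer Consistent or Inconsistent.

Inconsistent

Premise 7 states O(t) outright.
Premise 11, O(¬q ⊃ ¬t), contraposes to O(t ⊃ q); with O(t) we get O(q).
With premise 3, O(q ⊃ ¬d), the K-axiom yields O(¬d).
With premise 6, O(¬d ⊃ ¬s), the K-axiom yields O(¬s).
Premise 5, O(g ⊃ s), contraposes to O(¬s ⊃ ¬g); with O(¬s) we get O(¬g).
From O(¬g) and premise 2, O(¬g ⊃ a), we obtain O(a).
The contrapositive of premise 10 (O(¬h ⊃ ¬a)) is O(a ⊃ h), and O(a) is already established, so O(h).
Yet premise 1 is F(h), i.e. O(¬h).
We now have both O(h) and O(¬h) — h is simultaneously obligatory and forbidden, violating the D-axiom.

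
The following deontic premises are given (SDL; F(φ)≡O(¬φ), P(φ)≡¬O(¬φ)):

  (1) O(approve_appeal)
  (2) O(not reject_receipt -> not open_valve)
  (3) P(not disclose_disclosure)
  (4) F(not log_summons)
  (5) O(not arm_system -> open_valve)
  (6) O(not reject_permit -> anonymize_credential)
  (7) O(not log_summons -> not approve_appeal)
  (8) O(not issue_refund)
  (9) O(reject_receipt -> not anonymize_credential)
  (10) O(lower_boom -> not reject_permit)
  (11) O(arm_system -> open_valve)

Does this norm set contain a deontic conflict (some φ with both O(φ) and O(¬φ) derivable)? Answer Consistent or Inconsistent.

Premise 7 is O(not log_summons -> not approve_appeal), but O(not log_summons) is not derivable from the premises, so it does not yield O(not approve_appeal).
So O(not approve_appeal) is not derivable, and the apparent clash with O(approve_appeal) does not arise.
A world satisfying every obligation exists (e.g. anonymize_credential=false, approve_appeal=true, arm_system=false, disclose_disclosure=false, issue_refund=false, log_summons=true, lower_boom=false, open_valve=true, reject_permit=true, reject_receipt=true); no atom is both obligatory and forbidden, so the set is consistent.

Consistent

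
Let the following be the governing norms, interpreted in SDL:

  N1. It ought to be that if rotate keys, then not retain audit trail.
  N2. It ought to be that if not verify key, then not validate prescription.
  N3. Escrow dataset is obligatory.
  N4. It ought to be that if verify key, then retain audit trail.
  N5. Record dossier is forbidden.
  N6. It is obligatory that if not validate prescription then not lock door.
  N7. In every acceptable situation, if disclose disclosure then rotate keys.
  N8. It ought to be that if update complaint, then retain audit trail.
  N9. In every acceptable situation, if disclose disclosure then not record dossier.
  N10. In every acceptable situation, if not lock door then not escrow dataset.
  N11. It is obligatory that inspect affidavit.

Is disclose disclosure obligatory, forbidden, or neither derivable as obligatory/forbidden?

Premise 3 states O(escrow_dataset) outright.
Premise 10 is O(¬lock_door → ¬escrow_dataset); contrapositively O(escrow_dataset → lock_door). Since O(escrow_dataset) holds, K gives O(lock_door).
The contrapositive of premise 6 (O(¬validate_prescription → ¬lock_door)) is O(lock_door → validate_prescription), and O(lock_door) is already established, so O(validate_prescription).
Premise 2 is O(¬verify_key → ¬validate_prescription); contrapositively O(validate_prescription → verify_key). Since O(validate_prescription) holds, K gives O(verify_key).
With premise 4, O(verify_key → retain_audit_trail), the K-axiom yields O(retain_audit_trail).
Premise 1 is O(rotate_keys → ¬retain_audit_trail); contrapositively O(retain_audit_trail → ¬rotate_keys). Since O(retain_audit_trail) holds, K gives O(¬rotate_keys).
The contrapositive of premise 7 (O(disclose_disclosure → rotate_keys)) is O(¬rotate_keys → ¬disclose_disclosure), and O(¬rotate_keys) is already established, so O(¬disclose_disclosure).
Premises 5, 8, 9, 11 do not contribute to this derivation.
Thus O(¬disclose_disclosure), which is F(disclose_disclosure): disclose_disclosure is forbidden.

Forbidden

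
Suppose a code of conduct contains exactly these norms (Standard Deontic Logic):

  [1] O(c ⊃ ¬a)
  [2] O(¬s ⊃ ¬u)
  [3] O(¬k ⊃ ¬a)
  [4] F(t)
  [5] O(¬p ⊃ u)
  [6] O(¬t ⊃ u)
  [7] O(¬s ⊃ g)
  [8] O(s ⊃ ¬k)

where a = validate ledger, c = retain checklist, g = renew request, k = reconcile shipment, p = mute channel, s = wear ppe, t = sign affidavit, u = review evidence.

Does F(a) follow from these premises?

Yes

Premise 4, F(t), is equivalent to O(¬t).
Premise 6 is O(¬t ⊃ u); since O(¬t), deontic closure gives O(u).
Premise 2 is O(¬s ⊃ ¬u); contrapositively O(u ⊃ s). Since O(u) holds, K gives O(s).
From O(s) and premise 8, O(s ⊃ ¬k), we obtain O(¬k).
With premise 3, O(¬k ⊃ ¬a), the K-axiom yields O(¬a).
Premises 1, 5, 7 do not contribute to this derivation.
So O(¬a) holds, i.e. F(a). The claim follows.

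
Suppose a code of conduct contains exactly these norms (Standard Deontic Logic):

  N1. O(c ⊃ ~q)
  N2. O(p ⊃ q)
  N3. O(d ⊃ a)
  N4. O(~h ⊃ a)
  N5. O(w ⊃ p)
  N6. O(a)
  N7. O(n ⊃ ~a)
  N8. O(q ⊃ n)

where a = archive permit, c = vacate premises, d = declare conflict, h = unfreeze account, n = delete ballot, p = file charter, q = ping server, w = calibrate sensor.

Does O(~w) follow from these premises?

Premise 6 states O(a) outright.
Premise 7 is O(n ⊃ ~a); contrapositively O(a ⊃ ~n). Since O(a) holds, K gives O(~n).
Premise 8, O(q ⊃ n), contraposes to O(~n ⊃ ~q); with O(~n) we get O(~q).
Premise 2, O(p ⊃ q), contraposes to O(~q ⊃ ~p); with O(~q) we get O(~p).
Premise 5, O(w ⊃ p), contraposes to O(~p ⊃ ~w); with O(~p) we get O(~w).
Premises 1, 3, 4 do not contribute to this derivation.
So O(~w) follows.

Yes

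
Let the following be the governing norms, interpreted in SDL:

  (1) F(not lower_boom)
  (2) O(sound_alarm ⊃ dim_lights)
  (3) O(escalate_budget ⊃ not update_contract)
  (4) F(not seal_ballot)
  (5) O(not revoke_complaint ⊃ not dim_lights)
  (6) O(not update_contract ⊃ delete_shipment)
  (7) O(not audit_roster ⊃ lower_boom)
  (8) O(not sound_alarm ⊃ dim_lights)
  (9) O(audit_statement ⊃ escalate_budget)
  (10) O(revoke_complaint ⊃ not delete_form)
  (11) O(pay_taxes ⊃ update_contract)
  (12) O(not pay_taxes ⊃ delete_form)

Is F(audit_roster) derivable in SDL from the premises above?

Premise 7 is O(not audit_roster ⊃ lower_boom); even if O(lower_boom) held, inferring O(not audit_roster) would be affirming the consequent — invalid.
No other premise forces O(not audit_roster). An ideal world satisfying every premise can still have audit_roster true, so F(audit_roster) is not derivable.

No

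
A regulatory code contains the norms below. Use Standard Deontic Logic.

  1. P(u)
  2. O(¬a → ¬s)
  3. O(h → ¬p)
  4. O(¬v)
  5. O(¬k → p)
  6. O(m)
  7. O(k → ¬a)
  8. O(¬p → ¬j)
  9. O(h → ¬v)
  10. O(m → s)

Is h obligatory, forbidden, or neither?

From premise 6 we have O(m).
From O(m) and premise 10, O(m → s), we obtain O(s).
Premise 2, O(¬a → ¬s), contraposes to O(s → a); with O(s) we get O(a).
Premise 7, O(k → ¬a), contraposes to O(a → ¬k); with O(a) we get O(¬k).
Premise 5 is O(¬k → p); since O(¬k), deontic closure gives O(p).
The contrapositive of premise 3 (O(h → ¬p)) is O(p → ¬h), and O(p) is already established, so O(¬h).
Premises 1, 4, 8, 9 do not contribute to this derivation.
Thus O(¬h), which is F(h): h is forbidden.

Forbidden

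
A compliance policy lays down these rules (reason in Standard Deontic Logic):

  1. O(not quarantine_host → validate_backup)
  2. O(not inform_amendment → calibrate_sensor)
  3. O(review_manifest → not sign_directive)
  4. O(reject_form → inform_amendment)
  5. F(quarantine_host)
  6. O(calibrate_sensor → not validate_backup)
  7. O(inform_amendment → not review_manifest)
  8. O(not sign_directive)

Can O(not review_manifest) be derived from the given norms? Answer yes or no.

Yes

F(quarantine_host) at premise 5 means O(not quarantine_host).
With premise 1, O(not quarantine_host → validate_backup), the K-axiom yields O(validate_backup).
Premise 6, O(calibrate_sensor → not validate_backup), contraposes to O(validate_backup → not calibrate_sensor); with O(validate_backup) we get O(not calibrate_sensor).
The contrapositive of premise 2 (O(not inform_amendment → calibrate_sensor)) is O(not calibrate_sensor → inform_amendment), and O(not calibrate_sensor) is already established, so O(inform_amendment).
Premise 7 is O(inform_amendment → not review_manifest); since O(inform_amendment), deontic closure gives O(not review_manifest).
Premises 3, 4, 8 do not contribute to this derivation.
So O(not review_manifest) follows.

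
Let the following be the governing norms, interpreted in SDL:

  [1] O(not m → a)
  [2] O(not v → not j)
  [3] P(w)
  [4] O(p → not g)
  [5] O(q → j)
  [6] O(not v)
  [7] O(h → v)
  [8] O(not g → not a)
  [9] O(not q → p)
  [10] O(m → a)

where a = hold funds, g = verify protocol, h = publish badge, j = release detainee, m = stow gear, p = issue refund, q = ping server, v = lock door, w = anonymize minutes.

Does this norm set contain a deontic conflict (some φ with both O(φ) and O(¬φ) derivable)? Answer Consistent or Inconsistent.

Premises 10 and 1 are O(m → a) and O(not m → a); every ideal world satisfies m or not m, so in either case a holds — hence O(a).
The contrapositive of premise 8 (O(not g → not a)) is O(a → g), and O(a) is already established, so O(g).
Premise 4, O(p → not g), contraposes to O(g → not p); with O(g) we get O(not p).
Premise 9, O(not q → p), contraposes to O(not p → q); with O(not p) we get O(q).
With premise 5, O(q → j), the K-axiom yields O(j).
The contrapositive of premise 2 (O(not v → not j)) is O(j → v), and O(j) is already established, so O(v).
But premise 6 directly asserts O(not v).
We now have both O(v) and O(not v) — v is simultaneously obligatory and forbidden, violating the D-axiom.

Inconsistent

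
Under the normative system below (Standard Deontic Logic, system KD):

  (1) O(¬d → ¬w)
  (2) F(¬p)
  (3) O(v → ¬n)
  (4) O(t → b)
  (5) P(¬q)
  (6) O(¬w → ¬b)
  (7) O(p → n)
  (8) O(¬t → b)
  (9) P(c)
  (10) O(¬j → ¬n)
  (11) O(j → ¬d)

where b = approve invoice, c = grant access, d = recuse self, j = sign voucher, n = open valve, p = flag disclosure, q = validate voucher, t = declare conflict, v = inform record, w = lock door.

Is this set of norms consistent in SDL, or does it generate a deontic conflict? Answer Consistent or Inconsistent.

Premises 8 and 4 cover both cases: O(¬t → b) and O(t → b). Since ¬t ∨ t is a tautology, O(b) follows.
Premise 6 is O(¬w → ¬b); contrapositively O(b → w). Since O(b) holds, K gives O(w).
Premise 1, O(¬d → ¬w), contraposes to O(w → d); with O(w) we get O(d).
The contrapositive of premise 11 (O(j → ¬d)) is O(d → ¬j), and O(d) is already established, so O(¬j).
Premise 10 is O(¬j → ¬n); since O(¬j), deontic closure gives O(¬n).
Premise 7 is O(p → n); contrapositively O(¬n → ¬p). Since O(¬n) holds, K gives O(¬p).
But premise 2, F(¬p), means O(p).
We now have both O(¬p) and O(p) — p is simultaneously obligatory and forbidden, violating the D-axiom.

Inconsistent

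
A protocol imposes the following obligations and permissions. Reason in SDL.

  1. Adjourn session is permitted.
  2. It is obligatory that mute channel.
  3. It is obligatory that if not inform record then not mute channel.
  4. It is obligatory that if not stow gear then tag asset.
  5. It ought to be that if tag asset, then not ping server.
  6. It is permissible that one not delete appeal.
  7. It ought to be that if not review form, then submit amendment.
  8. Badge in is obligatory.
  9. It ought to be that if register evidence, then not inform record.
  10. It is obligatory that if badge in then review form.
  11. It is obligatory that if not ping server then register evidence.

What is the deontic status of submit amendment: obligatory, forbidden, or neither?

Premise 7 is O(¬review_form → submit_amendment), but O(¬review_form) is not derivable from the premises, so it does not yield O(submit_amendment).
No premise or chain of K-axiom applications forces O(submit_amendment), and none forces O(¬submit_amendment). So submit_amendment is neither obligatory nor forbidden under these norms.

Neither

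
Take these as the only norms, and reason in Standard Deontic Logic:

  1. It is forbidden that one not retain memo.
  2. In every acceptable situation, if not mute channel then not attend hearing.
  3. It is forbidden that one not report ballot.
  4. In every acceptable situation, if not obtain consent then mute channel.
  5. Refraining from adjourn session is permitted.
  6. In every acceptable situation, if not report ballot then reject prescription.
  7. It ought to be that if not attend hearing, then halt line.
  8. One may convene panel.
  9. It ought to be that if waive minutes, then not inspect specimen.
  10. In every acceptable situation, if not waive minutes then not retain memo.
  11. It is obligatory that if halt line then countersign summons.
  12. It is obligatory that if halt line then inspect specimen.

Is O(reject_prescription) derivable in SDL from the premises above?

No

Premise 6 is O(¬report_ballot → reject_prescription), but O(¬report_ballot) is not derivable from the premises, so it does not yield O(reject_prescription).
No other premise forces O(reject_prescription). An ideal world satisfying every premise can still have reject_prescription false, so O(reject_prescription) is not derivable.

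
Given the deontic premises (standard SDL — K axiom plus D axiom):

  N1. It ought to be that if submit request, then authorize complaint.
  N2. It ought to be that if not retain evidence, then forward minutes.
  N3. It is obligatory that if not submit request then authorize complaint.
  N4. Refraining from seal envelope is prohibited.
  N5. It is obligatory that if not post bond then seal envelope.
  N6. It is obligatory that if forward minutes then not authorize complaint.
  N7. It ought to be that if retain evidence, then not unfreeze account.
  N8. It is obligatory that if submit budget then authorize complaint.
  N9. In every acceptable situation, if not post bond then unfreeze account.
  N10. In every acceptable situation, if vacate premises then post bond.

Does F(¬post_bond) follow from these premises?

Premises 1 and 3 are O(submit_request → authorize_complaint) and O(¬submit_request → authorize_complaint); every ideal world satisfies submit_request or ¬submit_request, so in either case authorize_complaint holds — hence O(authorize_complaint).
Premise 6 is O(forward_minutes → ¬authorize_complaint); contrapositively O(authorize_complaint → ¬forward_minutes). Since O(authorize_complaint) holds, K gives O(¬forward_minutes).
Premise 2 is O(¬retain_evidence → forward_minutes); contrapositively O(¬forward_minutes → retain_evidence). Since O(¬forward_minutes) holds, K gives O(retain_evidence).
Premise 7 is O(retain_evidence → ¬unfreeze_account); since O(retain_evidence), deontic closure gives O(¬unfreeze_account).
Premise 9, O(¬post_bond → unfreeze_account), contraposes to O(¬unfreeze_account → post_bond); with O(¬unfreeze_account) we get O(post_bond).
Premises 4, 5, 8, 10 do not contribute to this derivation.
So O(post_bond) holds, i.e. F(¬post_bond). The claim follows.

Yes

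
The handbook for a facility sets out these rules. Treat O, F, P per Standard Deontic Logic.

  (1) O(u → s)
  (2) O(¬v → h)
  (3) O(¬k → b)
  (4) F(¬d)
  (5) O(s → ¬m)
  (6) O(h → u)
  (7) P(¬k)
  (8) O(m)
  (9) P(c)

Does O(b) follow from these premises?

Premise 3 is O(¬k → b), but O(¬k) is not derivable from the premises (the permission P(¬k) asserts only ¬O(k), not O(¬k)), so it does not yield O(b).
No other premise forces O(b). An ideal world satisfying every premise can still have b false, so O(b) is not derivable.

No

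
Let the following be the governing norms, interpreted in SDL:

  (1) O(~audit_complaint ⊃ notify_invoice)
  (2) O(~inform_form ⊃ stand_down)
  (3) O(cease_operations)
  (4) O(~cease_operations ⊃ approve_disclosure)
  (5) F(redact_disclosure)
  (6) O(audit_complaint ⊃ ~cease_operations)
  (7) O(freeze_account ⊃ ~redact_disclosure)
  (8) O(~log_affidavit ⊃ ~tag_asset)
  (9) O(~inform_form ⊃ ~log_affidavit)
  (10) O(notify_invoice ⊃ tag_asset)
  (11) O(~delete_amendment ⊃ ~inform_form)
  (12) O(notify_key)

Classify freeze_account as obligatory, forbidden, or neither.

Premise 7 is O(freeze_account ⊃ ~redact_disclosure); even if O(~redact_disclosure) held, inferring O(freeze_account) would be affirming the consequent — invalid.
No premise or chain of K-axiom applications forces O(freeze_account), and none forces O(~freeze_account). So freeze_account is neither obligatory nor forbidden under these norms.

Neither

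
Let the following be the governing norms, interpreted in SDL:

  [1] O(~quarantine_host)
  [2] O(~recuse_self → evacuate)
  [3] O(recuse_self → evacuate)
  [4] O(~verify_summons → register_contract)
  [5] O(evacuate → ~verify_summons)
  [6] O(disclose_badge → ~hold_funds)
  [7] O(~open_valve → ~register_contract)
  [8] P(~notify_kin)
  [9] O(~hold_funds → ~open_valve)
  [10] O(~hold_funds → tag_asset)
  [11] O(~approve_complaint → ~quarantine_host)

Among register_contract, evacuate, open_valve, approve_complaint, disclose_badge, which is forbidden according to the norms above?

By case analysis on ~recuse_self: premise 2 gives O(~recuse_self → evacuate) and premise 3 gives O(recuse_self → evacuate), so O(evacuate) either way.
From O(evacuate) and premise 5, O(evacuate → ~verify_summons), we obtain O(~verify_summons).
Applying K to premise 4 (O(~verify_summons → register_contract)) and O(~verify_summons) yields O(register_contract).
Premise 7, O(~open_valve → ~register_contract), contraposes to O(register_contract → open_valve); with O(register_contract) we get O(open_valve).
Premise 9 is O(~hold_funds → ~open_valve); contrapositively O(open_valve → hold_funds). Since O(open_valve) holds, K gives O(hold_funds).
The contrapositive of premise 6 (O(disclose_badge → ~hold_funds)) is O(hold_funds → ~disclose_badge), and O(hold_funds) is already established, so O(~disclose_badge).
So O(~disclose_badge) holds, i.e. disclose_badge is forbidden. None of the other listed options is forbidden under the premises.

disclose_badge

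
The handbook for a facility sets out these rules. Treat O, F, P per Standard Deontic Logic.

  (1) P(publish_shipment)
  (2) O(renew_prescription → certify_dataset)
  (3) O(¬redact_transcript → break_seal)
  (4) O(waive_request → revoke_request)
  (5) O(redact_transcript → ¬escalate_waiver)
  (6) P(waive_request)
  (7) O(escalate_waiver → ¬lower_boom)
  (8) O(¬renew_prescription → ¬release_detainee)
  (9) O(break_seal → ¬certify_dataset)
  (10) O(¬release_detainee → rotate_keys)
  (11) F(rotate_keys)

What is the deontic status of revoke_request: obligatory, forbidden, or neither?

Premise 4 is O(waive_request → revoke_request), but O(waive_request) is not derivable from the premises (the permission P(waive_request) asserts only ¬O(¬waive_request), not O(waive_request)), so it does not yield O(revoke_request).
No premise or chain of K-axiom applications forces O(revoke_request), and none forces O(¬revoke_request). So revoke_request is neither obligatory nor forbidden under these norms.

Neither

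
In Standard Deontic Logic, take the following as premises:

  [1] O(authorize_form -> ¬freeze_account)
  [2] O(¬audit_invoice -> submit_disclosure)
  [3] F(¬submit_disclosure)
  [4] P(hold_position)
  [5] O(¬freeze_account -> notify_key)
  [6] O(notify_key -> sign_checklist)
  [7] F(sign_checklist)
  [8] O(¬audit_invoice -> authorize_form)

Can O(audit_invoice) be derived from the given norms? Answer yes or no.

Premise 7, F(sign_checklist), is equivalent to O(¬sign_checklist).
Premise 6 is O(notify_key -> sign_checklist); contrapositively O(¬sign_checklist -> ¬notify_key). Since O(¬sign_checklist) holds, K gives O(¬notify_key).
The contrapositive of premise 5 (O(¬freeze_account -> notify_key)) is O(¬notify_key -> freeze_account), and O(¬notify_key) is already established, so O(freeze_account).
Premise 1, O(authorize_form -> ¬freeze_account), contraposes to O(freeze_account -> ¬authorize_form); with O(freeze_account) we get O(¬authorize_form).
Premise 8 is O(¬audit_invoice -> authorize_form); contrapositively O(¬authorize_form -> audit_invoice). Since O(¬authorize_form) holds, K gives O(audit_invoice).
Premises 2, 3, 4 do not contribute to this derivation.
So O(audit_invoice) follows.

Yes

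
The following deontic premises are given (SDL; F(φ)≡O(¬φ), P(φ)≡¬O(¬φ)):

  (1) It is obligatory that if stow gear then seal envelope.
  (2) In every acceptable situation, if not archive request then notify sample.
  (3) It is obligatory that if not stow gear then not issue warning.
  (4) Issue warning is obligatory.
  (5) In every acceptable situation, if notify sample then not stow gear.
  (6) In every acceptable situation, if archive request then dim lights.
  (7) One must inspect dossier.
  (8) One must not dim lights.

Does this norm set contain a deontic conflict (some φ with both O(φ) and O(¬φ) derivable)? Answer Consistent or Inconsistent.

Premise 8, F(dim_lights), is equivalent to O(¬dim_lights).
The contrapositive of premise 6 (O(archive_request → dim_lights)) is O(¬dim_lights → ¬archive_request), and O(¬dim_lights) is already established, so O(¬archive_request).
With premise 2, O(¬archive_request → notify_sample), the K-axiom yields O(notify_sample).
From O(notify_sample) and premise 5, O(notify_sample → ¬stow_gear), we obtain O(¬stow_gear).
With premise 3, O(¬stow_gear → ¬issue_warning), the K-axiom yields O(¬issue_warning).
However, premise 4 gives O(issue_warning).
We now have both O(¬issue_warning) and O(issue_warning) — issue_warning is simultaneously obligatory and forbidden, violating the D-axiom.

Inconsistent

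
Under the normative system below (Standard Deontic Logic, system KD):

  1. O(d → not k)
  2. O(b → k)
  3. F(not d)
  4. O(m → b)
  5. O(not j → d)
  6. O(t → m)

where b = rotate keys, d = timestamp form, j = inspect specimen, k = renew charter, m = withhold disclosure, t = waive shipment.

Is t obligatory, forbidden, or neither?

Premise 3 is F(not d), i.e. O(d).
From O(d) and premise 1, O(d → not k), we obtain O(not k).
Premise 2, O(b → k), contraposes to O(not k → not b); with O(not k) we get O(not b).
Premise 4, O(m → b), contraposes to O(not b → not m); with O(not b) we get O(not m).
The contrapositive of premise 6 (O(t → m)) is O(not m → not t), and O(not m) is already established, so O(not t).
Premise 5 does not contribute to this derivation.
Thus O(not t), which is F(t): t is forbidden.

Forbidden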